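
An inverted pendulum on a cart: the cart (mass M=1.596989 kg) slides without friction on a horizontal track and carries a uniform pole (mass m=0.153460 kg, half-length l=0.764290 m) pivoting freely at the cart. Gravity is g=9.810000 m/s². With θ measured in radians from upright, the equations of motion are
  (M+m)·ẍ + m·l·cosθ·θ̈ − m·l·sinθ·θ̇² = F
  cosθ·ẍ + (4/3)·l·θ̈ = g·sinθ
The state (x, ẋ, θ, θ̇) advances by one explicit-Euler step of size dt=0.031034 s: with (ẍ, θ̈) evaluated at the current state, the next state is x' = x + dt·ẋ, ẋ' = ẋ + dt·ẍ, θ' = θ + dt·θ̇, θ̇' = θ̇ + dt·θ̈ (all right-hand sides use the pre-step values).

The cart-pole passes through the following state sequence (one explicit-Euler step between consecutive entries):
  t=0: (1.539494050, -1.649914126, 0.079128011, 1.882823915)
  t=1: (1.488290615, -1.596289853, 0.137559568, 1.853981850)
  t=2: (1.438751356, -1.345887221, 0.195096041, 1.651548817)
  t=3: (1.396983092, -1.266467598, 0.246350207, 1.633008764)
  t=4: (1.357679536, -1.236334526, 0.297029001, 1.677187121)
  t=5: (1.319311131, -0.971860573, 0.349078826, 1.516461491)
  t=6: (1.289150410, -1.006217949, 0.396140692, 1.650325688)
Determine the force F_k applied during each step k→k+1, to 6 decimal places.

F_0 = 2.883107 N
F_1 = 13.310651 N
F_2 = 4.348844 N
F_3 = 1.785282 N
F_4 = 14.240051 N
F_5 = -1.554750 N

step 0→1:
  ẍ = (ẋ'−ẋ)/dt = (-1.596289853−-1.649914126)/0.031034 = 1.727920
  θ̈ = (θ̇'−θ̇)/dt = (1.853981850−1.882823915)/0.031034 = -0.929370
  sinθ=0.079045, cosθ=0.996871
  F = (M+m)·ẍ + m·l·cosθ·θ̈ − m·l·sinθ·θ̇² = 3.024636 + -0.108663 − 0.032866 = 2.883107
step 1→2:
  ẍ = (ẋ'−ẋ)/dt = (-1.345887221−-1.596289853)/0.031034 = 8.068655
  θ̈ = (θ̇'−θ̇)/dt = (1.651548817−1.853981850)/0.031034 = -6.522944
  sinθ=0.137126, cosθ=0.990554
  F = (M+m)·ẍ + m·l·cosθ·θ̈ − m·l·sinθ·θ̇² = 14.123769 + -0.757836 − 0.055282 = 13.310651
step 2→3:
  ẍ = (ẋ'−ẋ)/dt = (-1.266467598−-1.345887221)/0.031034 = 2.559117
  θ̈ = (θ̇'−θ̇)/dt = (1.633008764−1.651548817)/0.031034 = -0.597411
  sinθ=0.193861, cosθ=0.981029
  F = (M+m)·ẍ + m·l·cosθ·θ̈ − m·l·sinθ·θ̇² = 4.479603 + -0.068740 − 0.062019 = 4.348844
step 3→4:
  ẍ = (ẋ'−ẋ)/dt = (-1.236334526−-1.266467598)/0.031034 = 0.970970
  θ̈ = (θ̇'−θ̇)/dt = (1.677187121−1.633008764)/0.031034 = 1.423547
  sinθ=0.243866, cosθ=0.969809
  F = (M+m)·ẍ + m·l·cosθ·θ̈ − m·l·sinθ·θ̇² = 1.699633 + 0.161924 − 0.076275 = 1.785282
step 4→5:
  ẍ = (ẋ'−ẋ)/dt = (-0.971860573−-1.236334526)/0.031034 = 8.522071
  θ̈ = (θ̇'−θ̇)/dt = (1.516461491−1.677187121)/0.031034 = -5.179018
  sinθ=0.292681, cosθ=0.956210
  F = (M+m)·ẍ + m·l·cosθ·θ̈ − m·l·sinθ·θ̇² = 14.917451 + -0.580837 − 0.096563 = 14.240051
step 5→6:
  ẍ = (ẋ'−ẋ)/dt = (-1.006217949−-0.971860573)/0.031034 = -1.107088
  θ̈ = (θ̇'−θ̇)/dt = (1.650325688−1.516461491)/0.031034 = 4.313469
  sinθ=0.342032, cosθ=0.939688
  F = (M+m)·ẍ + m·l·cosθ·θ̈ − m·l·sinθ·θ̇² = -1.937901 + 0.475405 − 0.092254 = -1.554750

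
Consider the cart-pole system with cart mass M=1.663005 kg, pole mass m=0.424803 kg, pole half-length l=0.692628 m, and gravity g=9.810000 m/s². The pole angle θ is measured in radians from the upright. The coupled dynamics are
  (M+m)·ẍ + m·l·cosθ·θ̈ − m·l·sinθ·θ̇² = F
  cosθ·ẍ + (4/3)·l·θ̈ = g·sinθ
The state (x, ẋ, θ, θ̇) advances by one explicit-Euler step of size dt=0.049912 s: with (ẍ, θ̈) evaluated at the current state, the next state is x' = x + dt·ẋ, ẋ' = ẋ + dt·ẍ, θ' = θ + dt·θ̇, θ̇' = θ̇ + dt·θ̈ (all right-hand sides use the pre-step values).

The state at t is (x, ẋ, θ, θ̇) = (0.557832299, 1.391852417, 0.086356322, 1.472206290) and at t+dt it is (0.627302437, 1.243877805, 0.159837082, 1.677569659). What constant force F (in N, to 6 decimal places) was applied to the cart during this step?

F = -5.038645 N

ẍ = (ẋ'−ẋ)/dt = (1.243877805−1.391852417)/0.049912 = -2.964710
θ̈ = (θ̇'−θ̇)/dt = (1.677569659−1.472206290)/0.049912 = 4.114509
sinθ=0.086249, cosθ=0.996274
F = (M+m)·ẍ + m·l·cosθ·θ̈ − m·l·sinθ·θ̇² = -6.189746 + 1.206103 − 0.055002 = -5.038645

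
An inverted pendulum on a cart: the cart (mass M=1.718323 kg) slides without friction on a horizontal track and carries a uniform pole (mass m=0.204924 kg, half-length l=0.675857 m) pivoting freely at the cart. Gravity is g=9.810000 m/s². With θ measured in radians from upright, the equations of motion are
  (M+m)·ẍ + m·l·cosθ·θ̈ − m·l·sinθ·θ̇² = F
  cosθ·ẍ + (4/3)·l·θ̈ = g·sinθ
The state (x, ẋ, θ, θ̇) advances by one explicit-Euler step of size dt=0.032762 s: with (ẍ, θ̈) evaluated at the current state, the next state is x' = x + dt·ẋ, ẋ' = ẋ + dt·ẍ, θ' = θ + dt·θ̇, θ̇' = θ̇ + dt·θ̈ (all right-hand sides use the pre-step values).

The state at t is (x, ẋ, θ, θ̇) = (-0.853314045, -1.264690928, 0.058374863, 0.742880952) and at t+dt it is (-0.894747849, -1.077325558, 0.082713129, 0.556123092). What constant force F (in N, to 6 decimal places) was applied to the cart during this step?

ẍ = (ẋ'−ẋ)/dt = (-1.077325558−-1.264690928)/0.032762 = 5.718984
θ̈ = (θ̇'−θ̇)/dt = (0.556123092−0.742880952)/0.032762 = -5.700441
sinθ=0.058342, cosθ=0.998297
F = (M+m)·ẍ + m·l·cosθ·θ̈ − m·l·sinθ·θ̇² = 10.999020 + -0.788162 − 0.004459 = 10.206398

F = 10.206398 N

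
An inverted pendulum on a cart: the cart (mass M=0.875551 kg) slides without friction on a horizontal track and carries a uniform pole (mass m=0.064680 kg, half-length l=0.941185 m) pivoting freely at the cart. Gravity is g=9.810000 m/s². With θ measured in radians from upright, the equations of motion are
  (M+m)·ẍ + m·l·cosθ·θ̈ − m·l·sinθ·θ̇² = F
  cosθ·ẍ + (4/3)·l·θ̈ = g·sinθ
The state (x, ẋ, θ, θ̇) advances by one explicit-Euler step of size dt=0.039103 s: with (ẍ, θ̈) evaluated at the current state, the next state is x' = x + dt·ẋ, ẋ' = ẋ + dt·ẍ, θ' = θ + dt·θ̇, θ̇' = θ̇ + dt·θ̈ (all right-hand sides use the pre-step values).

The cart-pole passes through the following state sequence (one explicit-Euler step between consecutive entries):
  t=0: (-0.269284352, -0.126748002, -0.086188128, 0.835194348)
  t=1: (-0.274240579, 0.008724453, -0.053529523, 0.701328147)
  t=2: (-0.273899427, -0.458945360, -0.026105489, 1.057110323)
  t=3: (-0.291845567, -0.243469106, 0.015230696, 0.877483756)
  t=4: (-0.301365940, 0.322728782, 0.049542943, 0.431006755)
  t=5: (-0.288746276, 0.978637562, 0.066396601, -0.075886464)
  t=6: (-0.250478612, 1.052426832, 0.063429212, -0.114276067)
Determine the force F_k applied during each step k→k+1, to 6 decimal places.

step 0→1:
  ẍ = (ẋ'−ẋ)/dt = (0.008724453−-0.126748002)/0.039103 = 3.464503
  θ̈ = (θ̇'−θ̇)/dt = (0.701328147−0.835194348)/0.039103 = -3.423425
  sinθ=-0.086081, cosθ=0.996288
  F = (M+m)·ẍ + m·l·cosθ·θ̈ − m·l·sinθ·θ̇² = 3.257433 + -0.207630 − -0.003655 = 3.053458
step 1→2:
  ẍ = (ẋ'−ẋ)/dt = (-0.458945360−0.008724453)/0.039103 = -11.959947
  θ̈ = (θ̇'−θ̇)/dt = (1.057110323−0.701328147)/0.039103 = 9.098590
  sinθ=-0.053504, cosθ=0.998568
  F = (M+m)·ẍ + m·l·cosθ·θ̈ − m·l·sinθ·θ̇² = -11.245113 + 0.553091 − -0.001602 = -10.690420
step 2→3:
  ẍ = (ẋ'−ẋ)/dt = (-0.243469106−-0.458945360)/0.039103 = 5.510479
  θ̈ = (θ̇'−θ̇)/dt = (0.877483756−1.057110323)/0.039103 = -4.593677
  sinθ=-0.026103, cosθ=0.999659
  F = (M+m)·ẍ + m·l·cosθ·θ̈ − m·l·sinθ·θ̇² = 5.181123 + -0.279549 − -0.001776 = 4.903350
step 3→4:
  ẍ = (ẋ'−ẋ)/dt = (0.322728782−-0.243469106)/0.039103 = 14.479653
  θ̈ = (θ̇'−θ̇)/dt = (0.431006755−0.877483756)/0.039103 = -11.417973
  sinθ=0.015230, cosθ=0.999884
  F = (M+m)·ẍ + m·l·cosθ·θ̈ − m·l·sinθ·θ̇² = 13.614219 + -0.694998 − 0.000714 = 12.918507
step 4→5:
  ẍ = (ẋ'−ẋ)/dt = (0.978637562−0.322728782)/0.039103 = 16.773874
  θ̈ = (θ̇'−θ̇)/dt = (-0.075886464−0.431006755)/0.039103 = -12.963026
  sinθ=0.049523, cosθ=0.998773
  F = (M+m)·ẍ + m·l·cosθ·θ̈ − m·l·sinθ·θ̇² = 15.771316 + -0.788167 − 0.000560 = 14.982589
step 5→6:
  ẍ = (ẋ'−ẋ)/dt = (1.052426832−0.978637562)/0.039103 = 1.887049
  θ̈ = (θ̇'−θ̇)/dt = (-0.114276067−-0.075886464)/0.039103 = -0.981756
  sinθ=0.066348, cosθ=0.997797
  F = (M+m)·ẍ + m·l·cosθ·θ̈ − m·l·sinθ·θ̇² = 1.774262 + -0.059634 − 0.000023 = 1.714605

F_0 = 3.053458 N
F_1 = -10.690420 N
F_2 = 4.903350 N
F_3 = 12.918507 N
F_4 = 14.982589 N
F_5 = 1.714605 N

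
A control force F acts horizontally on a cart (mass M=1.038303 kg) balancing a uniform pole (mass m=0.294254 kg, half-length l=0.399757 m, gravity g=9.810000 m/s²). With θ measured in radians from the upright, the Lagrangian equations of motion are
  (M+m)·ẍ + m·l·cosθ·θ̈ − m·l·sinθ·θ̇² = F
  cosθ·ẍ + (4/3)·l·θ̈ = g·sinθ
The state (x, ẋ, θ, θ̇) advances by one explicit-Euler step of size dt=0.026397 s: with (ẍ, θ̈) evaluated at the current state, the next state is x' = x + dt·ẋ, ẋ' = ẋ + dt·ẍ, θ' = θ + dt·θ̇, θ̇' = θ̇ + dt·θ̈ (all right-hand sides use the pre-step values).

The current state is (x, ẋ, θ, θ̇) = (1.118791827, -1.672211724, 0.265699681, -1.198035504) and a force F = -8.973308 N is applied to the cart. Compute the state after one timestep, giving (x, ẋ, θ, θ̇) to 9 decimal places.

(1.074650454, -1.894181092, 0.234075138, -0.668630722)

sinθ=0.262584461, cosθ=0.964909012
temp = (F + m·l·θ̇²·sinθ)/(M+m) = (-8.973308 + 0.044332973)/1.332557 = -6.700632714
θ̈ = (g·sinθ − cosθ·temp)/(l·(4/3 − m·cos²θ/(M+m))) = 20.055490465
ẍ = temp − m·l·θ̈·cosθ/(M+m) = -8.408886167
Euler: x'=1.118791827+0.026397·-1.672211724=1.074650454, ẋ'=-1.672211724+0.026397·-8.408886167=-1.894181092
       θ'=0.265699681+0.026397·-1.198035504=0.234075138, θ̇'=-1.198035504+0.026397·20.055490465=-0.668630722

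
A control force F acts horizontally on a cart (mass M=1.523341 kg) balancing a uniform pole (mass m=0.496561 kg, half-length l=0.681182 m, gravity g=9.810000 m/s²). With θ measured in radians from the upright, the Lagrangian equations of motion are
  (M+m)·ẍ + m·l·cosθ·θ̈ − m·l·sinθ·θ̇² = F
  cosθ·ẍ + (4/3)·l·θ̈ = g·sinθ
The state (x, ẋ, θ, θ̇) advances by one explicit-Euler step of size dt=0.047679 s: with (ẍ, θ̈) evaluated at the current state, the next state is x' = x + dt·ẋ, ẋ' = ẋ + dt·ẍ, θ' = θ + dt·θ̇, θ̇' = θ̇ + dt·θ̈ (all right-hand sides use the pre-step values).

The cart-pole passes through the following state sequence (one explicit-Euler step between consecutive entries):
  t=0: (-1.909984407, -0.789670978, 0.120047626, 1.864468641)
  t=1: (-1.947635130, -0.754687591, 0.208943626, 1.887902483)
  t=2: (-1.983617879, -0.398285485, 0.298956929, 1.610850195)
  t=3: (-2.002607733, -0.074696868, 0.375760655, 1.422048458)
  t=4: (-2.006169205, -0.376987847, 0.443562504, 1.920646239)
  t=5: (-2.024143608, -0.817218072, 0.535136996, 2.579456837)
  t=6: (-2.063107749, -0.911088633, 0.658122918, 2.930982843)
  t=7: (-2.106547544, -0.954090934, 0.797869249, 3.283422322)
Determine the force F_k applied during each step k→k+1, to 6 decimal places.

step 0→1:
  ẍ = (ẋ'−ẋ)/dt = (-0.754687591−-0.789670978)/0.047679 = 0.733727
  θ̈ = (θ̇'−θ̇)/dt = (1.887902483−1.864468641)/0.047679 = 0.491492
  sinθ=0.119759, cosθ=0.992803
  F = (M+m)·ẍ + m·l·cosθ·θ̈ − m·l·sinθ·θ̇² = 1.482057 + 0.165050 − 0.140817 = 1.506290
step 1→2:
  ẍ = (ẋ'−ẋ)/dt = (-0.398285485−-0.754687591)/0.047679 = 7.475033
  θ̈ = (θ̇'−θ̇)/dt = (1.610850195−1.887902483)/0.047679 = -5.810782
  sinθ=0.207427, cosθ=0.978251
  F = (M+m)·ẍ + m·l·cosθ·θ̈ − m·l·sinθ·θ̇² = 15.098834 + -1.922740 − 0.250069 = 12.926026
step 2→3:
  ẍ = (ẋ'−ẋ)/dt = (-0.074696868−-0.398285485)/0.047679 = 6.786816
  θ̈ = (θ̇'−θ̇)/dt = (1.422048458−1.610850195)/0.047679 = -3.959851
  sinθ=0.294524, cosθ=0.955644
  F = (M+m)·ẍ + m·l·cosθ·θ̈ − m·l·sinθ·θ̇² = 13.708704 + -1.280003 − 0.258503 = 12.170198
step 3→4:
  ẍ = (ẋ'−ẋ)/dt = (-0.376987847−-0.074696868)/0.047679 = -6.340128
  θ̈ = (θ̇'−θ̇)/dt = (1.920646239−1.422048458)/0.047679 = 10.457388
  sinθ=0.366980, cosθ=0.930229
  F = (M+m)·ẍ + m·l·cosθ·θ̈ − m·l·sinθ·θ̇² = -12.806438 + 3.290400 − 0.251019 = -9.767057
step 4→5:
  ẍ = (ẋ'−ẋ)/dt = (-0.817218072−-0.376987847)/0.047679 = -9.233210
  θ̈ = (θ̇'−θ̇)/dt = (2.579456837−1.920646239)/0.047679 = 13.817626
  sinθ=0.429160, cosθ=0.903229
  F = (M+m)·ẍ + m·l·cosθ·θ̈ − m·l·sinθ·θ̇² = -18.650180 + 4.221501 − 0.535488 = -14.964167
step 5→6:
  ẍ = (ẋ'−ẋ)/dt = (-0.911088633−-0.817218072)/0.047679 = -1.968803
  θ̈ = (θ̇'−θ̇)/dt = (2.930982843−2.579456837)/0.047679 = 7.372764
  sinθ=0.509959, cosθ=0.860199
  F = (M+m)·ẍ + m·l·cosθ·θ̈ − m·l·sinθ·θ̇² = -3.976789 + 2.145186 − 1.147698 = -2.979301
step 6→7:
  ẍ = (ẋ'−ẋ)/dt = (-0.954090934−-0.911088633)/0.047679 = -0.901913
  θ̈ = (θ̇'−θ̇)/dt = (3.283422322−2.930982843)/0.047679 = 7.391923
  sinθ=0.611633, cosθ=0.791142
  F = (M+m)·ẍ + m·l·cosθ·θ̈ − m·l·sinθ·θ̇² = -1.821775 + 1.978096 − 1.777269 = -1.620948

F_0 = 1.506290 N
F_1 = 12.926026 N
F_2 = 12.170198 N
F_3 = -9.767057 N
F_4 = -14.964167 N
F_5 = -2.979301 N
F_6 = -1.620948 N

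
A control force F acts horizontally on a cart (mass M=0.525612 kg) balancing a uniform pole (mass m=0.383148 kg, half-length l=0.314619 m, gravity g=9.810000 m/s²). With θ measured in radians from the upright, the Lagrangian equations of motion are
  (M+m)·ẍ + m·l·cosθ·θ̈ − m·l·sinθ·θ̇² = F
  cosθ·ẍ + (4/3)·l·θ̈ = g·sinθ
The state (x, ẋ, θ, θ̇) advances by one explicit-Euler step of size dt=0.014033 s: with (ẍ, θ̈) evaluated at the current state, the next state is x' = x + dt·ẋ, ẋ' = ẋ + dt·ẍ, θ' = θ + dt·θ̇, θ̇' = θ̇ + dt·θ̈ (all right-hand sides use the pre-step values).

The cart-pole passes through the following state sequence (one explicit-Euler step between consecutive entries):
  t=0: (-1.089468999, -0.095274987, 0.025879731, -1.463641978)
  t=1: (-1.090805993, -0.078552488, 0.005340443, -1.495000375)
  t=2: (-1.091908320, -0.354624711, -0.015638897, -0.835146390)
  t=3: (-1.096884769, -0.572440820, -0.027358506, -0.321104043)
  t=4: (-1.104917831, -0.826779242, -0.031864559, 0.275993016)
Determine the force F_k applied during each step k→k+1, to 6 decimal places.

step 0→1:
  ẍ = (ẋ'−ẋ)/dt = (-0.078552488−-0.095274987)/0.014033 = 1.191655
  θ̈ = (θ̇'−θ̇)/dt = (-1.495000375−-1.463641978)/0.014033 = -2.234618
  sinθ=0.025877, cosθ=0.999665
  F = (M+m)·ẍ + m·l·cosθ·θ̈ − m·l·sinθ·θ̇² = 1.082929 + -0.269283 − 0.006682 = 0.806963
step 1→2:
  ẍ = (ẋ'−ẋ)/dt = (-0.354624711−-0.078552488)/0.014033 = -19.673072
  θ̈ = (θ̇'−θ̇)/dt = (-0.835146390−-1.495000375)/0.014033 = 47.021591
  sinθ=0.005340, cosθ=0.999986
  F = (M+m)·ẍ + m·l·cosθ·θ̈ − m·l·sinθ·θ̇² = -17.878101 + 5.668167 − 0.001439 = -12.211373
step 2→3:
  ẍ = (ẋ'−ẋ)/dt = (-0.572440820−-0.354624711)/0.014033 = -15.521707
  θ̈ = (θ̇'−θ̇)/dt = (-0.321104043−-0.835146390)/0.014033 = 36.630966
  sinθ=-0.015638, cosθ=0.999878
  F = (M+m)·ẍ + m·l·cosθ·θ̈ − m·l·sinθ·θ̇² = -14.105506 + 4.415163 − -0.001315 = -9.689028
step 3→4:
  ẍ = (ẋ'−ẋ)/dt = (-0.826779242−-0.572440820)/0.014033 = -18.124309
  θ̈ = (θ̇'−θ̇)/dt = (0.275993016−-0.321104043)/0.014033 = 42.549495
  sinθ=-0.027355, cosθ=0.999626
  F = (M+m)·ẍ + m·l·cosθ·θ̈ − m·l·sinθ·θ̇² = -16.470647 + 5.127237 − -0.000340 = -11.343070

F_0 = 0.806963 N
F_1 = -12.211373 N
F_2 = -9.689028 N
F_3 = -11.343070 N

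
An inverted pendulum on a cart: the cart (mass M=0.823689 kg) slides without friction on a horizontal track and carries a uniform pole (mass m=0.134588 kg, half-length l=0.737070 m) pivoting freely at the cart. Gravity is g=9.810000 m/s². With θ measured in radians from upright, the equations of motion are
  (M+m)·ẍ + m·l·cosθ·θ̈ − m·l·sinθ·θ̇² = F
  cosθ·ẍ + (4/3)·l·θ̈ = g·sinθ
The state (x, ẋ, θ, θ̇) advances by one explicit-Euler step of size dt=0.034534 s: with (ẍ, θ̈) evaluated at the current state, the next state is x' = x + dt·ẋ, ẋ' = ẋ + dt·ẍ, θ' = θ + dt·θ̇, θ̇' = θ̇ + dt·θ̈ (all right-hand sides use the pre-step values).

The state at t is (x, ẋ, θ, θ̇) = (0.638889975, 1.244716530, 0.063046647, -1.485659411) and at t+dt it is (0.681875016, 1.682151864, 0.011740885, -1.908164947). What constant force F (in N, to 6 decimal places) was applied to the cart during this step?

ẍ = (ẋ'−ẋ)/dt = (1.682151864−1.244716530)/0.034534 = 12.666802
θ̈ = (θ̇'−θ̇)/dt = (-1.908164947−-1.485659411)/0.034534 = -12.234480
sinθ=0.063005, cosθ=0.998013
F = (M+m)·ẍ + m·l·cosθ·θ̈ − m·l·sinθ·θ̇² = 12.138305 + -1.211259 − 0.013795 = 10.913251

F = 10.913251 N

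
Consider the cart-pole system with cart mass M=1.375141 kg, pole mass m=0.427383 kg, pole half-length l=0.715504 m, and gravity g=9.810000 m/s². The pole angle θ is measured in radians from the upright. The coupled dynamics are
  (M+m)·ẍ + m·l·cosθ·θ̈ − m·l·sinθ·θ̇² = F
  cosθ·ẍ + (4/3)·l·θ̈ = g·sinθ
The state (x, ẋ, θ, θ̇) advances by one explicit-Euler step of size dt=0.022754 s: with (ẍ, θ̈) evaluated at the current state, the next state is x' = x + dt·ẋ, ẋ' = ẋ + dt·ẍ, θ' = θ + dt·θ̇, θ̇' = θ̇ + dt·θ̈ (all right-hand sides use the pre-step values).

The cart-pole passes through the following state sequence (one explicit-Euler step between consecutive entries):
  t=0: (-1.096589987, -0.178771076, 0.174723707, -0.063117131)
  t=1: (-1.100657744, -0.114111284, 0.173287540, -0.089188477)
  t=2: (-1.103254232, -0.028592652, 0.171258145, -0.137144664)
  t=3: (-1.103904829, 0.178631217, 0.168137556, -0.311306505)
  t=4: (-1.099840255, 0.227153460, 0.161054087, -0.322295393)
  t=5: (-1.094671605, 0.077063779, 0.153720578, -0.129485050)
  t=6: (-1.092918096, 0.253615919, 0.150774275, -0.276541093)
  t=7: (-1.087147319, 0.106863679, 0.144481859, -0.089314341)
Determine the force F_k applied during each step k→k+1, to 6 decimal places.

step 0→1:
  ẍ = (ẋ'−ẋ)/dt = (-0.114111284−-0.178771076)/0.022754 = 2.841689
  θ̈ = (θ̇'−θ̇)/dt = (-0.089188477−-0.063117131)/0.022754 = -1.145792
  sinθ=0.173836, cosθ=0.984775
  F = (M+m)·ẍ + m·l·cosθ·θ̈ − m·l·sinθ·θ̇² = 5.122213 + -0.345042 − 0.000212 = 4.776959
step 1→2:
  ẍ = (ẋ'−ẋ)/dt = (-0.028592652−-0.114111284)/0.022754 = 3.758400
  θ̈ = (θ̇'−θ̇)/dt = (-0.137144664−-0.089188477)/0.022754 = -2.107594
  sinθ=0.172422, cosθ=0.985023
  F = (M+m)·ẍ + m·l·cosθ·θ̈ − m·l·sinθ·θ̇² = 6.774606 + -0.634838 − 0.000419 = 6.139349
step 2→3:
  ẍ = (ẋ'−ẋ)/dt = (0.178631217−-0.028592652)/0.022754 = 9.107140
  θ̈ = (θ̇'−θ̇)/dt = (-0.311306505−-0.137144664)/0.022754 = -7.654120
  sinθ=0.170422, cosθ=0.985371
  F = (M+m)·ẍ + m·l·cosθ·θ̈ − m·l·sinθ·θ̇² = 16.415839 + -2.306346 − 0.000980 = 14.108513
step 3→4:
  ẍ = (ẋ'−ẋ)/dt = (0.227153460−0.178631217)/0.022754 = 2.132471
  θ̈ = (θ̇'−θ̇)/dt = (-0.322295393−-0.311306505)/0.022754 = -0.482943
  sinθ=0.167346, cosθ=0.985898
  F = (M+m)·ẍ + m·l·cosθ·θ̈ − m·l·sinθ·θ̇² = 3.843830 + -0.145599 − 0.004959 = 3.693272
step 4→5:
  ẍ = (ẋ'−ẋ)/dt = (0.077063779−0.227153460)/0.022754 = -6.596189
  θ̈ = (θ̇'−θ̇)/dt = (-0.129485050−-0.322295393)/0.022754 = 8.473690
  sinθ=0.160359, cosθ=0.987059
  F = (M+m)·ẍ + m·l·cosθ·θ̈ − m·l·sinθ·θ̇² = -11.889789 + 2.557672 − 0.005094 = -9.337210
step 5→6:
  ẍ = (ẋ'−ẋ)/dt = (0.253615919−0.077063779)/0.022754 = 7.759169
  θ̈ = (θ̇'−θ̇)/dt = (-0.276541093−-0.129485050)/0.022754 = -6.462866
  sinθ=0.153116, cosθ=0.988208
  F = (M+m)·ẍ + m·l·cosθ·θ̈ − m·l·sinθ·θ̇² = 13.986089 + -1.953003 − 0.000785 = 12.032301
step 6→7:
  ẍ = (ẋ'−ẋ)/dt = (0.106863679−0.253615919)/0.022754 = -6.449514
  θ̈ = (θ̇'−θ̇)/dt = (-0.089314341−-0.276541093)/0.022754 = 8.228301
  sinθ=0.150204, cosθ=0.988655
  F = (M+m)·ẍ + m·l·cosθ·θ̈ − m·l·sinθ·θ̇² = -11.625404 + 2.487621 − 0.003513 = -9.141295

F_0 = 4.776959 N
F_1 = 6.139349 N
F_2 = 14.108513 N
F_3 = 3.693272 N
F_4 = -9.337210 N
F_5 = 12.032301 N
F_6 = -9.141295 N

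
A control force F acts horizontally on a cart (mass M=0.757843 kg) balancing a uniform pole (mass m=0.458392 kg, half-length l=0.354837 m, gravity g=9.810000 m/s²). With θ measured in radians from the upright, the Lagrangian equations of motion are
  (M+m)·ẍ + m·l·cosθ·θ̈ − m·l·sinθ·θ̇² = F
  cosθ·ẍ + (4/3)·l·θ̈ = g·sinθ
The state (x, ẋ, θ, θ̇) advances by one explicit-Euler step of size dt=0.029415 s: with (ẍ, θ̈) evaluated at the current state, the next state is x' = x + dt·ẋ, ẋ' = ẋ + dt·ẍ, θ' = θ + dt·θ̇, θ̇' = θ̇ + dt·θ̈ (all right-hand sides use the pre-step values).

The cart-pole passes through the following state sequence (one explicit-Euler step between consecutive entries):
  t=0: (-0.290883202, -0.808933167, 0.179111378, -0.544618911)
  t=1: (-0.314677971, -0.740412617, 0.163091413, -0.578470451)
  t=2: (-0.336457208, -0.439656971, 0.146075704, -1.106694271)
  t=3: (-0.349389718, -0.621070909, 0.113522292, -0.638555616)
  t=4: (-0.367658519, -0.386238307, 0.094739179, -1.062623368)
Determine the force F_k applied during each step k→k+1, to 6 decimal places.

F_0 = 2.640362 N
F_1 = 9.544510 N
F_2 = -4.968929 N
F_3 = 7.372365 N

step 0→1:
  ẍ = (ẋ'−ẋ)/dt = (-0.740412617−-0.808933167)/0.029415 = 2.329442
  θ̈ = (θ̇'−θ̇)/dt = (-0.578470451−-0.544618911)/0.029415 = -1.150826
  sinθ=0.178155, cosθ=0.984002
  F = (M+m)·ẍ + m·l·cosθ·θ̈ − m·l·sinθ·θ̇² = 2.833149 + -0.184192 − 0.008595 = 2.640362
step 1→2:
  ẍ = (ẋ'−ẋ)/dt = (-0.439656971−-0.740412617)/0.029415 = 10.224567
  θ̈ = (θ̇'−θ̇)/dt = (-1.106694271−-0.578470451)/0.029415 = -17.957635
  sinθ=0.162369, cosθ=0.986730
  F = (M+m)·ẍ + m·l·cosθ·θ̈ − m·l·sinθ·θ̇² = 12.435477 + -2.882129 − 0.008838 = 9.544510
step 2→3:
  ẍ = (ẋ'−ẋ)/dt = (-0.621070909−-0.439656971)/0.029415 = -6.167395
  θ̈ = (θ̇'−θ̇)/dt = (-0.638555616−-1.106694271)/0.029415 = 15.914964
  sinθ=0.145557, cosθ=0.989350
  F = (M+m)·ẍ + m·l·cosθ·θ̈ − m·l·sinθ·θ̇² = -7.501002 + 2.561070 − 0.028997 = -4.968929
step 3→4:
  ẍ = (ẋ'−ẋ)/dt = (-0.386238307−-0.621070909)/0.029415 = 7.983430
  θ̈ = (θ̇'−θ̇)/dt = (-1.062623368−-0.638555616)/0.029415 = -14.416718
  sinθ=0.113279, cosθ=0.993563
  F = (M+m)·ẍ + m·l·cosθ·θ̈ − m·l·sinθ·θ̇² = 9.709727 + -2.329849 − 0.007513 = 7.372365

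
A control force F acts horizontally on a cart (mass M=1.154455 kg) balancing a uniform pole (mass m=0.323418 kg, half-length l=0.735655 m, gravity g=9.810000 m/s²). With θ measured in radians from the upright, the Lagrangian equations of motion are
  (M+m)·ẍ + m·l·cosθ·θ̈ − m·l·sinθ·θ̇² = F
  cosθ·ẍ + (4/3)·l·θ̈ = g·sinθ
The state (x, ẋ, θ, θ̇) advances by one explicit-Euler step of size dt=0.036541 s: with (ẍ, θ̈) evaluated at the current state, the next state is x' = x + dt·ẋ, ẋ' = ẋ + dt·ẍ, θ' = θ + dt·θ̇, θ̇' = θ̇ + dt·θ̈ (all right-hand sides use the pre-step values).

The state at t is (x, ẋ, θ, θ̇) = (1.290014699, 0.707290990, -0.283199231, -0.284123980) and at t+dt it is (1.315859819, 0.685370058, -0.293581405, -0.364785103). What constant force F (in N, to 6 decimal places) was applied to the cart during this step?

ẍ = (ẋ'−ẋ)/dt = (0.685370058−0.707290990)/0.036541 = -0.599900
θ̈ = (θ̇'−θ̇)/dt = (-0.364785103−-0.284123980)/0.036541 = -2.207414
sinθ=-0.279429, cosθ=0.960166
F = (M+m)·ẍ + m·l·cosθ·θ̈ − m·l·sinθ·θ̇² = -0.886575 + -0.504276 − -0.005367 = -1.385485

F = -1.385485 N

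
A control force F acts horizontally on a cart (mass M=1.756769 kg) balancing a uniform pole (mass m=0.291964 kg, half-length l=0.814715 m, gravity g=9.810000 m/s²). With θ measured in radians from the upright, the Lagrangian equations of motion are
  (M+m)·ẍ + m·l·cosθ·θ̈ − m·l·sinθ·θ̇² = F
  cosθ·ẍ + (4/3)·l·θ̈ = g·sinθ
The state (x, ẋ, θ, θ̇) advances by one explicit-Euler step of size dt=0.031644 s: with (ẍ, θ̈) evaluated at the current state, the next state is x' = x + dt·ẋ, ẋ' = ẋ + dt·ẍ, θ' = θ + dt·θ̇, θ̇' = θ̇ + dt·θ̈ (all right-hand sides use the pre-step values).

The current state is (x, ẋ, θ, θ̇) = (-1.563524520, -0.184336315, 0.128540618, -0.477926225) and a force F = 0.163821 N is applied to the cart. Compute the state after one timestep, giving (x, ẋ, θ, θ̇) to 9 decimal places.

(-1.569357658, -0.186102099, 0.113417121, -0.439682191)

sinθ=0.128186938, cosθ=0.991750023
temp = (F + m·l·θ̇²·sinθ)/(M+m) = (0.163821 + 0.006964670)/2.048733 = 0.083361604
θ̈ = (g·sinθ − cosθ·temp)/(l·(4/3 − m·cos²θ/(M+m))) = 1.208571424
ẍ = temp − m·l·θ̈·cosθ/(M+m) = -0.055801528
Euler: x'=-1.563524520+0.031644·-0.184336315=-1.569357658, ẋ'=-0.184336315+0.031644·-0.055801528=-0.186102099
       θ'=0.128540618+0.031644·-0.477926225=0.113417121, θ̇'=-0.477926225+0.031644·1.208571424=-0.439682191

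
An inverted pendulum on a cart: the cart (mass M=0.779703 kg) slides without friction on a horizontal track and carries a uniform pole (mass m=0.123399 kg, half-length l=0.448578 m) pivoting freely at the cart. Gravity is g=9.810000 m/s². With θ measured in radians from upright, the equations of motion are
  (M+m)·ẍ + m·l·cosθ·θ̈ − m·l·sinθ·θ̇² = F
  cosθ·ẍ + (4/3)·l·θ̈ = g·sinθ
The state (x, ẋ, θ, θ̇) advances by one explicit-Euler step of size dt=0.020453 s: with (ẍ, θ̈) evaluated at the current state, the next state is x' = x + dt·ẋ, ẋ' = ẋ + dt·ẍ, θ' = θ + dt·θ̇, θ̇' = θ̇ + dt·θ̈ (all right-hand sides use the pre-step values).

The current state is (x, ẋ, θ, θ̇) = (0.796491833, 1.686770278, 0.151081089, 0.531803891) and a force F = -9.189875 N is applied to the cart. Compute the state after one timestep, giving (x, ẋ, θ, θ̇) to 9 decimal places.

(0.830991345, 1.452136052, 0.161958074, 0.970121991)

sinθ=0.150506994, cosθ=0.988608944
temp = (F + m·l·θ̇²·sinθ)/(M+m) = (-9.189875 + 0.002356185)/0.903102 = -10.173290299
θ̈ = (g·sinθ − cosθ·temp)/(l·(4/3 − m·cos²θ/(M+m))) = 21.430504077
ẍ = temp − m·l·θ̈·cosθ/(M+m) = -11.471873344
Euler: x'=0.796491833+0.020453·1.686770278=0.830991345, ẋ'=1.686770278+0.020453·-11.471873344=1.452136052
       θ'=0.151081089+0.020453·0.531803891=0.161958074, θ̇'=0.531803891+0.020453·21.430504077=0.970121991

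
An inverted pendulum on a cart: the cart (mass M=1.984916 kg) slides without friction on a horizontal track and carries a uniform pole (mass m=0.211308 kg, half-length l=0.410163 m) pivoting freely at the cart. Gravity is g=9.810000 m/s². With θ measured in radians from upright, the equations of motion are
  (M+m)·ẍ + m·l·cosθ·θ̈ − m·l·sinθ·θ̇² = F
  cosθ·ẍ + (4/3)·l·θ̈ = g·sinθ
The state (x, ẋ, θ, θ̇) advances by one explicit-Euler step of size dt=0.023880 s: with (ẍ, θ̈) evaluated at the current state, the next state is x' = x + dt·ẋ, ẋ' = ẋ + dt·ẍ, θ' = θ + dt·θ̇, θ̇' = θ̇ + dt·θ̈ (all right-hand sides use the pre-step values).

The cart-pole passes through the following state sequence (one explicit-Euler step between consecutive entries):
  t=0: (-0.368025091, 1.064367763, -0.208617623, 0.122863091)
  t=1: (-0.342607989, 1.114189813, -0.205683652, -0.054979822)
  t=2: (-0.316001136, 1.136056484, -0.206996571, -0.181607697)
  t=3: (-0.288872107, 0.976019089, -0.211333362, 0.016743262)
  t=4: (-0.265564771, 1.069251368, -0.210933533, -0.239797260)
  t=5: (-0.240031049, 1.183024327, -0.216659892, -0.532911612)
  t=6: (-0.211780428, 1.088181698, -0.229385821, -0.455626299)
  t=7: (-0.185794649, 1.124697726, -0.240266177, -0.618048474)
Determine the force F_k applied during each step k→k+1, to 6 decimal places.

step 0→1:
  ẍ = (ẋ'−ẋ)/dt = (1.114189813−1.064367763)/0.023880 = 2.086350
  θ̈ = (θ̇'−θ̇)/dt = (-0.054979822−0.122863091)/0.023880 = -7.447358
  sinθ=-0.207108, cosθ=0.978318
  F = (M+m)·ẍ + m·l·cosθ·θ̈ − m·l·sinθ·θ̇² = 4.582093 + -0.631473 − -0.000271 = 3.950891
step 1→2:
  ẍ = (ẋ'−ẋ)/dt = (1.136056484−1.114189813)/0.023880 = 0.915690
  θ̈ = (θ̇'−θ̇)/dt = (-0.181607697−-0.054979822)/0.023880 = -5.302675
  sinθ=-0.204236, cosθ=0.978922
  F = (M+m)·ẍ + m·l·cosθ·θ̈ − m·l·sinθ·θ̇² = 2.011060 + -0.449899 − -0.000054 = 1.561214
step 2→3:
  ẍ = (ẋ'−ẋ)/dt = (0.976019089−1.136056484)/0.023880 = -6.701733
  θ̈ = (θ̇'−θ̇)/dt = (0.016743262−-0.181607697)/0.023880 = 8.306154
  sinθ=-0.205522, cosθ=0.978653
  F = (M+m)·ẍ + m·l·cosθ·θ̈ − m·l·sinθ·θ̇² = -14.718508 + 0.704532 − -0.000587 = -14.013388
step 3→4:
  ẍ = (ẋ'−ẋ)/dt = (1.069251368−0.976019089)/0.023880 = 3.904199
  θ̈ = (θ̇'−θ̇)/dt = (-0.239797260−0.016743262)/0.023880 = -10.742903
  sinθ=-0.209764, cosθ=0.977752
  F = (M+m)·ẍ + m·l·cosθ·θ̈ − m·l·sinθ·θ̇² = 8.574496 + -0.910380 − -0.000005 = 7.664121
step 4→5:
  ẍ = (ẋ'−ẋ)/dt = (1.183024327−1.069251368)/0.023880 = 4.764362
  θ̈ = (θ̇'−θ̇)/dt = (-0.532911612−-0.239797260)/0.023880 = -12.274470
  sinθ=-0.209373, cosθ=0.977836
  F = (M+m)·ẍ + m·l·cosθ·θ̈ − m·l·sinθ·θ̇² = 10.463606 + -1.040258 − -0.001043 = 9.424391
step 5→6:
  ẍ = (ẋ'−ẋ)/dt = (1.088181698−1.183024327)/0.023880 = -3.971634
  θ̈ = (θ̇'−θ̇)/dt = (-0.455626299−-0.532911612)/0.023880 = 3.236403
  sinθ=-0.214969, cosθ=0.976621
  F = (M+m)·ẍ + m·l·cosθ·θ̈ − m·l·sinθ·θ̇² = -8.722599 + 0.273944 − -0.005291 = -8.443364
step 6→7:
  ẍ = (ẋ'−ẋ)/dt = (1.124697726−1.088181698)/0.023880 = 1.529147
  θ̈ = (θ̇'−θ̇)/dt = (-0.618048474−-0.455626299)/0.023880 = -6.801599
  sinθ=-0.227379, cosθ=0.973806
  F = (M+m)·ẍ + m·l·cosθ·θ̈ − m·l·sinθ·θ̇² = 3.358349 + -0.574058 − -0.004091 = 2.788382

F_0 = 3.950891 N
F_1 = 1.561214 N
F_2 = -14.013388 N
F_3 = 7.664121 N
F_4 = 9.424391 N
F_5 = -8.443364 N
F_6 = 2.788382 N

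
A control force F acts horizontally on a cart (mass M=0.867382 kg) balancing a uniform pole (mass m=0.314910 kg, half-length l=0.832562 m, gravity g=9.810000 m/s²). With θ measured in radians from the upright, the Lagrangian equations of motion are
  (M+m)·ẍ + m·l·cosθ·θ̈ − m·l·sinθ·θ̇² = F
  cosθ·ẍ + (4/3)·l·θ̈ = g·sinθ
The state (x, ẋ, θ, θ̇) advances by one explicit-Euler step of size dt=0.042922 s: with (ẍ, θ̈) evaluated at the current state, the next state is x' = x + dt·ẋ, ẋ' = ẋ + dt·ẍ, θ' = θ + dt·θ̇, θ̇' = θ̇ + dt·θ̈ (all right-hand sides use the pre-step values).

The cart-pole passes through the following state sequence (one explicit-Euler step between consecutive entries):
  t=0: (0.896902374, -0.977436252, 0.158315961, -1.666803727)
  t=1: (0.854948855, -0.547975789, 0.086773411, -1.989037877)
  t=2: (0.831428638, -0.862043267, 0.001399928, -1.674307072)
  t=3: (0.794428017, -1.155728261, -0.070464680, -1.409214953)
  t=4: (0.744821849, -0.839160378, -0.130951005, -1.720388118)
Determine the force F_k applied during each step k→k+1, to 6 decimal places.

step 0→1:
  ẍ = (ẋ'−ẋ)/dt = (-0.547975789−-0.977436252)/0.042922 = 10.005602
  θ̈ = (θ̇'−θ̇)/dt = (-1.989037877−-1.666803727)/0.042922 = -7.507436
  sinθ=0.157655, cosθ=0.987494
  F = (M+m)·ẍ + m·l·cosθ·θ̈ − m·l·sinθ·θ̇² = 11.829544 + -1.943700 − 0.114837 = 9.771007
step 1→2:
  ẍ = (ẋ'−ẋ)/dt = (-0.862043267−-0.547975789)/0.042922 = -7.317168
  θ̈ = (θ̇'−θ̇)/dt = (-1.674307072−-1.989037877)/0.042922 = 7.332622
  sinθ=0.086665, cosθ=0.996238
  F = (M+m)·ẍ + m·l·cosθ·θ̈ − m·l·sinθ·θ̇² = -8.651029 + 1.915249 − 0.089894 = -6.825674
step 2→3:
  ẍ = (ẋ'−ẋ)/dt = (-1.155728261−-0.862043267)/0.042922 = -6.842295
  θ̈ = (θ̇'−θ̇)/dt = (-1.409214953−-1.674307072)/0.042922 = 6.176136
  sinθ=0.001400, cosθ=0.999999
  F = (M+m)·ẍ + m·l·cosθ·θ̈ − m·l·sinθ·θ̇² = -8.089591 + 1.619271 − 0.001029 = -6.471349
step 3→4:
  ẍ = (ẋ'−ẋ)/dt = (-0.839160378−-1.155728261)/0.042922 = 7.375422
  θ̈ = (θ̇'−θ̇)/dt = (-1.720388118−-1.409214953)/0.042922 = -7.249736
  sinθ=-0.070406, cosθ=0.997518
  F = (M+m)·ẍ + m·l·cosθ·θ̈ − m·l·sinθ·θ̇² = 8.719903 + -1.896034 − -0.036658 = 6.860527

F_0 = 9.771007 N
F_1 = -6.825674 N
F_2 = -6.471349 N
F_3 = 6.860527 N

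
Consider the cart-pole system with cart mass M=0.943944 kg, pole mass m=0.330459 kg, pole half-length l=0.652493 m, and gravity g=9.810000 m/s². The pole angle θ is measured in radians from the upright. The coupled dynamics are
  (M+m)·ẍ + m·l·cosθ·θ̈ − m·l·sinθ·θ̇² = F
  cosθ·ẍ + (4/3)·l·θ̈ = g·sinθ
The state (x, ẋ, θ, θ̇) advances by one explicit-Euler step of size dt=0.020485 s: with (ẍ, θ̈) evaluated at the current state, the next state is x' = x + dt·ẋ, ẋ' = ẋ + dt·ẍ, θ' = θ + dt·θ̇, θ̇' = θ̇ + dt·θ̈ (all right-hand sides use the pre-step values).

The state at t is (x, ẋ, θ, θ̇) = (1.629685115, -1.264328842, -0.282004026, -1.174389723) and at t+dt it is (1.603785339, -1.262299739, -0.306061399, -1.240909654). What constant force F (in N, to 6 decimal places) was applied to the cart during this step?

ẍ = (ẋ'−ẋ)/dt = (-1.262299739−-1.264328842)/0.020485 = 0.099053
θ̈ = (θ̇'−θ̇)/dt = (-1.240909654−-1.174389723)/0.020485 = -3.247251
sinθ=-0.278281, cosθ=0.960500
F = (M+m)·ẍ + m·l·cosθ·θ̈ − m·l·sinθ·θ̇² = 0.126234 + -0.672522 − -0.082756 = -0.463532

F = -0.463532 N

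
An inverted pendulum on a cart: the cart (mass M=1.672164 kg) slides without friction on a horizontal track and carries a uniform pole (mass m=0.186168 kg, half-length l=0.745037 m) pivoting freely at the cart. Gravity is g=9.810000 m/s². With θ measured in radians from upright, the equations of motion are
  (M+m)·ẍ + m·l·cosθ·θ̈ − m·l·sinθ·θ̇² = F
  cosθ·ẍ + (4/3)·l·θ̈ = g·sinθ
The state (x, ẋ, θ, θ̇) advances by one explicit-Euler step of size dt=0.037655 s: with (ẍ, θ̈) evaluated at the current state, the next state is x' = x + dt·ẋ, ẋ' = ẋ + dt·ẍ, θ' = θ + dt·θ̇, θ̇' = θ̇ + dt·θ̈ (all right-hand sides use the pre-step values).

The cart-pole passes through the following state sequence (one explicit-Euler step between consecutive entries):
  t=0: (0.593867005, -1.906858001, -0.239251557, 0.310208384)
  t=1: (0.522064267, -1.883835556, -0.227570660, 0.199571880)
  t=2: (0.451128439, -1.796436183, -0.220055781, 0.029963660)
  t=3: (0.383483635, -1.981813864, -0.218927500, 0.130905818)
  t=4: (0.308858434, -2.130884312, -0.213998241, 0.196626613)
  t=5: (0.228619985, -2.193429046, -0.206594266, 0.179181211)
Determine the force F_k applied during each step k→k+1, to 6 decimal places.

step 0→1:
  ẍ = (ẋ'−ẋ)/dt = (-1.883835556−-1.906858001)/0.037655 = 0.611405
  θ̈ = (θ̇'−θ̇)/dt = (0.199571880−0.310208384)/0.037655 = -2.938162
  sinθ=-0.236976, cosθ=0.971516
  F = (M+m)·ẍ + m·l·cosθ·θ̈ − m·l·sinθ·θ̇² = 1.136193 + -0.395921 − -0.003163 = 0.743435
step 1→2:
  ẍ = (ẋ'−ẋ)/dt = (-1.796436183−-1.883835556)/0.037655 = 2.321056
  θ̈ = (θ̇'−θ̇)/dt = (0.029963660−0.199571880)/0.037655 = -4.504268
  sinθ=-0.225611, cosθ=0.974217
  F = (M+m)·ẍ + m·l·cosθ·θ̈ − m·l·sinθ·θ̇² = 4.313293 + -0.608643 − -0.001246 = 3.705896
step 2→3:
  ẍ = (ẋ'−ẋ)/dt = (-1.981813864−-1.796436183)/0.037655 = -4.923056
  θ̈ = (θ̇'−θ̇)/dt = (0.130905818−0.029963660)/0.037655 = 2.680711
  sinθ=-0.218284, cosθ=0.975885
  F = (M+m)·ẍ + m·l·cosθ·θ̈ − m·l·sinθ·θ̇² = -9.148673 + 0.362854 − -0.000027 = -8.785792
step 3→4:
  ẍ = (ẋ'−ẋ)/dt = (-2.130884312−-1.981813864)/0.037655 = -3.958849
  θ̈ = (θ̇'−θ̇)/dt = (0.196626613−0.130905818)/0.037655 = 1.745340
  sinθ=-0.217183, cosθ=0.976131
  F = (M+m)·ẍ + m·l·cosθ·θ̈ − m·l·sinθ·θ̇² = -7.356855 + 0.236304 − -0.000516 = -7.120035
step 4→5:
  ẍ = (ẋ'−ẋ)/dt = (-2.193429046−-2.130884312)/0.037655 = -1.660994
  θ̈ = (θ̇'−θ̇)/dt = (0.179181211−0.196626613)/0.037655 = -0.463296
  sinθ=-0.212369, cosθ=0.977190
  F = (M+m)·ẍ + m·l·cosθ·θ̈ − m·l·sinθ·θ̇² = -3.086679 + -0.062794 − -0.001139 = -3.148334

F_0 = 0.743435 N
F_1 = 3.705896 N
F_2 = -8.785792 N
F_3 = -7.120035 N
F_4 = -3.148334 N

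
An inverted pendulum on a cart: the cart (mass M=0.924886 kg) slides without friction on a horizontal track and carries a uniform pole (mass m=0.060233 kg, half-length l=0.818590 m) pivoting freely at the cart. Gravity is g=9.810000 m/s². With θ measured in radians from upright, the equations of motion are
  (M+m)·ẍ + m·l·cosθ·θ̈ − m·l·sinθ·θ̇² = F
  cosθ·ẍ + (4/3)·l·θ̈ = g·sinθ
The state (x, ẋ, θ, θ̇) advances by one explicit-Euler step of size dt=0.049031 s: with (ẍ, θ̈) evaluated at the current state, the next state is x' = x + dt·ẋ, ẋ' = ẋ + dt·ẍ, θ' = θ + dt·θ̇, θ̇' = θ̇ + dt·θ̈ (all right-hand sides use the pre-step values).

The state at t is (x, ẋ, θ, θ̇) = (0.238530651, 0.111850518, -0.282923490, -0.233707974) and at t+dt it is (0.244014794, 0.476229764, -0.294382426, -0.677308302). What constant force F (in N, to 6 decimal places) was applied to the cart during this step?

F = 6.893417 N

ẍ = (ẋ'−ẋ)/dt = (0.476229764−0.111850518)/0.049031 = 7.431610
θ̈ = (θ̇'−θ̇)/dt = (-0.677308302−-0.233707974)/0.049031 = -9.047344
sinθ=-0.279164, cosθ=0.960243
F = (M+m)·ẍ + m·l·cosθ·θ̈ − m·l·sinθ·θ̇² = 7.321020 + -0.428355 − -0.000752 = 6.893417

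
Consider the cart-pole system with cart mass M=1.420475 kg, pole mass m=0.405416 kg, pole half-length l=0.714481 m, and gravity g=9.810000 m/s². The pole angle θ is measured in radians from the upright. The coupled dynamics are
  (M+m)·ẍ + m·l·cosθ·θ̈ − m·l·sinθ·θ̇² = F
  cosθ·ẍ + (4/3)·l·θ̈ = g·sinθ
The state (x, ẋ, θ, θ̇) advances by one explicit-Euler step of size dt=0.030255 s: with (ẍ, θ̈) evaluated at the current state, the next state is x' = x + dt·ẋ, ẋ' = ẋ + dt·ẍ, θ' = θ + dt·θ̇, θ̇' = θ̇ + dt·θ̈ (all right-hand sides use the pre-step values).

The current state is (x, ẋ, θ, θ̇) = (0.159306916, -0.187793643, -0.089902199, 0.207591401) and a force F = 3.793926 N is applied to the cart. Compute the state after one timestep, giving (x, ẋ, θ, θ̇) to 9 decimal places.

(0.153625219, -0.107217238, -0.083621521, 0.095378989)

sinθ=-0.089781144, cosθ=0.995961518
temp = (F + m·l·θ̇²·sinθ)/(M+m) = (3.793926 + -0.001120716)/1.825891 = 2.077235325
θ̈ = (g·sinθ − cosθ·temp)/(l·(4/3 − m·cos²θ/(M+m))) = -3.708888176
ẍ = temp − m·l·θ̈·cosθ/(M+m) = 2.663242615
Euler: x'=0.159306916+0.030255·-0.187793643=0.153625219, ẋ'=-0.187793643+0.030255·2.663242615=-0.107217238
       θ'=-0.089902199+0.030255·0.207591401=-0.083621521, θ̇'=0.207591401+0.030255·-3.708888176=0.095378989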